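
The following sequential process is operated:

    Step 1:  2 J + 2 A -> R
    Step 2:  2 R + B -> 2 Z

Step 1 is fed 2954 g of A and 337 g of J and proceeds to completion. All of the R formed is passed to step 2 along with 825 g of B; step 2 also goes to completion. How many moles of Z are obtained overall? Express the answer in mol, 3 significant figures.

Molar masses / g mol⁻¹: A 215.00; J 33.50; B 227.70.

5.03 mol

Step 1:
n(A) = 2954 / 215.00 = 13.74 mol
n(J) = 337.0 / 33.50 = 10.06 mol
n/ν for A = 13.74/2 = 6.870
n/ν for J = 10.06/2 = 5.030
Smallest n/ν is J → limiting reagent.
n(R) produced = (1/2) × 10.06 = 5.030 mol
Step 2:
n(R) available = 5.030 mol
n(B) = 825.0 / 227.70 = 3.623 mol
n/ν for R = 5.030/2 = 2.515
n/ν for B = 3.623/1 = 3.623
Smallest n/ν is R → limiting reagent.
n(Z) = (2/2) × 5.030 = 5.030 mol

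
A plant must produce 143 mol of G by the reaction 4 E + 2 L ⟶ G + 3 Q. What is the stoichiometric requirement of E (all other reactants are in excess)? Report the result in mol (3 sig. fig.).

n(G) = 143.0 mol
n(E) = (4/1) × 143.0 = 572.0 mol

572 mol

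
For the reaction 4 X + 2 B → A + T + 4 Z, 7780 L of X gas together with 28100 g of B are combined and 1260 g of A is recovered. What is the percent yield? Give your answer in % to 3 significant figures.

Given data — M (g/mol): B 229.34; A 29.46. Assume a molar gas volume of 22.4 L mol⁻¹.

69.8 %

n(X) = 7780 / 22.4 = 347.3 mol
n(B) = 28100 / 229.34 = 122.5 mol
n/ν for X = 347.3/4 = 86.83
n/ν for B = 122.5/2 = 61.25
Smallest n/ν is B → limiting reagent.
theoretical n(A) = (1/2) × 122.5 = 61.25 mol → 1804 g
% yield = 1260 / 1804 × 100 = 69.84 %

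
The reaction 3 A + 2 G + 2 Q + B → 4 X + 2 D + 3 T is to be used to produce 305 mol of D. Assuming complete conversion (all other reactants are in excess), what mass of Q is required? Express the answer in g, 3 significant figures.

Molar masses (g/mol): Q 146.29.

44600 g

n(D) = 305.0 mol
n(Q) = (2/2) × 305.0 = 305.0 mol
mass = 305.0 × 146.29 = 44620 g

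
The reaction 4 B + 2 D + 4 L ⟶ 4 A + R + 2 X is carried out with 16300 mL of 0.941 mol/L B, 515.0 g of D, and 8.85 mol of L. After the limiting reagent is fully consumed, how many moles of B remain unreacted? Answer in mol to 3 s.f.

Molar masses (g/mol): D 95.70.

n(B) = 0.941 × 16300/1000 = 15.34 mol
n(D) = 515.0 / 95.70 = 5.381 mol
n(L) = 8.850 mol
n/ν for B = 15.34/4 = 3.835
n/ν for D = 5.381/2 = 2.691
n/ν for L = 8.850/4 = 2.213
Smallest n/ν is L → limiting reagent.
B consumed = (4/4) × 8.850 = 8.850 mol
B remaining = 15.34 − 8.850 = 6.490 mol

6.49 mol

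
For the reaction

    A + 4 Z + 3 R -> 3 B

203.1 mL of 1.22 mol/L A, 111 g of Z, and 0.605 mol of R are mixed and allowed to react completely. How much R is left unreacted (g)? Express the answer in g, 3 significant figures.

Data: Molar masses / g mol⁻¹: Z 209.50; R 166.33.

34.5 g

n(A) = 1.22 × 203.1/1000 = 0.2478 mol
n(Z) = 111.0 / 209.50 = 0.5298 mol
n(R) = 0.6050 mol
n/ν for A = 0.2478/1 = 0.2478
n/ν for Z = 0.5298/4 = 0.1325
n/ν for R = 0.6050/3 = 0.2017
Smallest n/ν is Z → limiting reagent.
R consumed = (3/4) × 0.5298 = 0.3974 mol
R remaining = 0.6050 − 0.3974 = 0.2076 mol
mass = 0.2076 × 166.33 = 34.53 g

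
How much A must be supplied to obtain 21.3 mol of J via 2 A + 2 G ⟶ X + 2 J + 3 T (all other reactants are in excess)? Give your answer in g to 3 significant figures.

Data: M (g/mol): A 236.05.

n(J) = 21.30 mol
n(A) = (2/2) × 21.30 = 21.30 mol
mass = 21.30 × 236.05 = 5028 g

5030 g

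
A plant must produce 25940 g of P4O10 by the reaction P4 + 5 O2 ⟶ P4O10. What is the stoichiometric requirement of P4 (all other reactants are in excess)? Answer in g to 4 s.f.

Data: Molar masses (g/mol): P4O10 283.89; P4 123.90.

n(P4O10) = 25940 / 283.89 = 91.37 mol
n(P4) = (1/1) × 91.37 = 91.37 mol
mass = 91.37 × 123.90 = 11320 g

11320 g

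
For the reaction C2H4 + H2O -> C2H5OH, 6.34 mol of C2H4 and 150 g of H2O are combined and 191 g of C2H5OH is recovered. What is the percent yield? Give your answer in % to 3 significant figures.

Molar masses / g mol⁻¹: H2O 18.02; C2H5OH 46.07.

n(C2H4) = 6.340 mol
n(H2O) = 150.0 / 18.02 = 8.324 mol
n/ν for C2H4 = 6.340/1 = 6.340
n/ν for H2O = 8.324/1 = 8.324
Smallest n/ν is C2H4 → limiting reagent.
theoretical n(C2H5OH) = (1/1) × 6.340 = 6.340 mol → 292.1 g
% yield = 191 / 292.1 × 100 = 65.39 %

65.4 %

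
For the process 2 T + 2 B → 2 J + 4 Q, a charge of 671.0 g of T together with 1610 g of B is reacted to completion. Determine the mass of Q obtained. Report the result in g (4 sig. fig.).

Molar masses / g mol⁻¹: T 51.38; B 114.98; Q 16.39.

428.1 g

n(T) = 671.0 / 51.38 = 13.06 mol
n(B) = 1610 / 114.98 = 14.00 mol
n/ν for T = 13.06/2 = 6.530
n/ν for B = 14.00/2 = 7.000
Smallest n/ν is T → limiting reagent.
n(Q) = (4/2) × 13.06 = 26.12 mol
mass = 26.12 × 16.39 = 428.1 g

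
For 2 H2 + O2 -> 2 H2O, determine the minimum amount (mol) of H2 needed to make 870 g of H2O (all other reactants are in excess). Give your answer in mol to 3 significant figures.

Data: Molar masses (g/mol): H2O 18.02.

n(H2O) = 870 / 18.02 = 48.28 mol
n(H2) = (2/2) × 48.28 = 48.28 mol

48.3 mol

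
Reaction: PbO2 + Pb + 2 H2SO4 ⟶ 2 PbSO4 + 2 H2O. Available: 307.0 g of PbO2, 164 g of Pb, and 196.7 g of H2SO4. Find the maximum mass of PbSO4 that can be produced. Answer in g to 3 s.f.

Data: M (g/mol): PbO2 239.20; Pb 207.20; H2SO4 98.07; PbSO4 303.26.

n(PbO2) = 307.0 / 239.20 = 1.283 mol
n(Pb) = 164.0 / 207.20 = 0.7915 mol
n(H2SO4) = 196.7 / 98.07 = 2.006 mol
n/ν → PbO2: 1.283, Pb: 0.7915, H2SO4: 1.003; Pb is limiting.
n(PbSO4) = (2/1) × 0.7915 = 1.583 mol
mass = 1.583 × 303.26 = 480.1 g

480 g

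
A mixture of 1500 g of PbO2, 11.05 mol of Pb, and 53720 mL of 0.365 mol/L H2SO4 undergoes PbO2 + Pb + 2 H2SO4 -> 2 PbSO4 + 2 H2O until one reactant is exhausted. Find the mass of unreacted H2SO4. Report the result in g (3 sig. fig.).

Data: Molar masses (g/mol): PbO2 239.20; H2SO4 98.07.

n(PbO2) = 1500 / 239.20 = 6.271 mol
n(Pb) = 11.05 mol
n(H2SO4) = 0.365 × 53720/1000 = 19.61 mol
n/ν for PbO2 = 6.271/1 = 6.271
n/ν for Pb = 11.05/1 = 11.05
n/ν for H2SO4 = 19.61/2 = 9.805
Smallest n/ν is PbO2 → limiting reagent.
H2SO4 consumed = (2/1) × 6.271 = 12.54 mol
H2SO4 remaining = 19.61 − 12.54 = 7.070 mol
mass = 7.070 × 98.07 = 693.4 g

693 g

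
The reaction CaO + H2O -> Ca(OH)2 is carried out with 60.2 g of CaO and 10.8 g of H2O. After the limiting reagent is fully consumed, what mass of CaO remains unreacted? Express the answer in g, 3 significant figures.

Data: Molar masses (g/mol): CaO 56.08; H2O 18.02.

n(CaO) = 60.20 / 56.08 = 1.073 mol
n(H2O) = 10.80 / 18.02 = 0.5993 mol
n/ν → CaO: 1.073, H2O: 0.5993; H2O is limiting.
CaO consumed = (1/1) × 0.5993 = 0.5993 mol
CaO remaining = 1.073 − 0.5993 = 0.4737 mol
mass = 0.4737 × 56.08 = 26.57 g

26.6 g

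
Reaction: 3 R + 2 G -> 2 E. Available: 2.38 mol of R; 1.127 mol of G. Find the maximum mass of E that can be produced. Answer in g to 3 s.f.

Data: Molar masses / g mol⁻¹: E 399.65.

450 g

n(R) = 2.380 mol
n(G) = 1.127 mol
n/ν for R = 2.380/3 = 0.7933
n/ν for G = 1.127/2 = 0.5635
Smallest n/ν is G → limiting reagent.
n(E) = (2/2) × 1.127 = 1.127 mol
mass = 1.127 × 399.65 = 450.4 g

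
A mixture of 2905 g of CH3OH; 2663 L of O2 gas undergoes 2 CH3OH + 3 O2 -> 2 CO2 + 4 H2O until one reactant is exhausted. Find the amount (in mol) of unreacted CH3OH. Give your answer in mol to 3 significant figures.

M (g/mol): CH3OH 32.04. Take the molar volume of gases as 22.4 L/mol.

n(CH3OH) = 2905 / 32.04 = 90.67 mol
n(O2) = 2663 / 22.4 = 118.9 mol
n/ν for CH3OH = 90.67/2 = 45.34
n/ν for O2 = 118.9/3 = 39.63
Smallest n/ν is O2 → limiting reagent.
CH3OH consumed = (2/3) × 118.9 = 79.27 mol
CH3OH remaining = 90.67 − 79.27 = 11.40 mol

11.4 mol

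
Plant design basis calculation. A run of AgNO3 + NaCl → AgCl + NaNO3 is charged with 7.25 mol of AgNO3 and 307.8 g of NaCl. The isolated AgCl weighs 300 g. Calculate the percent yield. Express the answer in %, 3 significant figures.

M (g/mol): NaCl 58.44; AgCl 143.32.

39.7 %

n(AgNO3) = 7.250 mol
n(NaCl) = 307.8 / 58.44 = 5.267 mol
n/ν → AgNO3: 7.250, NaCl: 5.267; NaCl is limiting.
theoretical n(AgCl) = (1/1) × 5.267 = 5.267 mol → 754.9 g
% yield = 300 / 754.9 × 100 = 39.74 %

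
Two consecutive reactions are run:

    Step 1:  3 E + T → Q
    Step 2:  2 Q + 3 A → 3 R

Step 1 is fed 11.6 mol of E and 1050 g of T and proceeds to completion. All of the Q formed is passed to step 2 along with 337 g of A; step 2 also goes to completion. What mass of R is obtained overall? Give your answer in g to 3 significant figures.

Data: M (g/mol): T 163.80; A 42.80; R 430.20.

Step 1:
n(E) = 11.60 mol
n(T) = 1050 / 163.80 = 6.410 mol
n/ν → E: 3.867, T: 6.410; E is limiting.
n(Q) produced = (1/3) × 11.60 = 3.867 mol
Step 2:
n(Q) available = 3.867 mol
n(A) = 337.0 / 42.80 = 7.874 mol
n/ν → Q: 1.934, A: 2.625; Q is limiting.
n(R) = (3/2) × 3.867 = 5.801 mol
mass = 5.801 × 430.20 = 2496 g

2500 g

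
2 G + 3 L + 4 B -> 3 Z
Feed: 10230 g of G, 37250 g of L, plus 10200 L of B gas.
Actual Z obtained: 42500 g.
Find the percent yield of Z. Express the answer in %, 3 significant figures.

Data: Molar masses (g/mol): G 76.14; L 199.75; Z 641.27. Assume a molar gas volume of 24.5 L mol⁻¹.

n(G) = 10230 / 76.14 = 134.4 mol
n(L) = 37250 / 199.75 = 186.5 mol
n(B) = 10200 / 24.5 = 416.3 mol
n/ν → G: 67.20, L: 62.17, B: 104.1; L is limiting.
theoretical n(Z) = (3/3) × 186.5 = 186.5 mol → 119600 g
% yield = 42500 / 119600 × 100 = 35.54 %

35.5 %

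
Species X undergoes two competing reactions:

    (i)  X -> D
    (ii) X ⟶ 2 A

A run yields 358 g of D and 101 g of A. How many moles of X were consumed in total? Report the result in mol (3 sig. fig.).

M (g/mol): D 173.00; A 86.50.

n(D) = 358 / 173.00 = 2.069 mol
n(A) = 101 / 86.50 = 1.168 mol
n(X) via (i) = (1/1)×2.069 = 2.069 mol
n(X) via (ii) = (1/2)×1.168 = 0.5840 mol
total n(X) = 2.069 + 0.5840 = 2.653 mol

2.65 mol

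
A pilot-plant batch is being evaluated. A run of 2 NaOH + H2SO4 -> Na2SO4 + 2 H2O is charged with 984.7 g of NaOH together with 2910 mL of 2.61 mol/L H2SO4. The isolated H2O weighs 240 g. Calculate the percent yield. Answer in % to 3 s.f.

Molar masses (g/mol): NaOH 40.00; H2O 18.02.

n(NaOH) = 984.7 / 40.00 = 24.62 mol
n(H2SO4) = 2.61 × 2910/1000 = 7.595 mol
n/ν for NaOH = 24.62/2 = 12.31
n/ν for H2SO4 = 7.595/1 = 7.595
Smallest n/ν is H2SO4 → limiting reagent.
theoretical n(H2O) = (2/1) × 7.595 = 15.19 mol → 273.7 g
% yield = 240 / 273.7 × 100 = 87.69 %

87.7 %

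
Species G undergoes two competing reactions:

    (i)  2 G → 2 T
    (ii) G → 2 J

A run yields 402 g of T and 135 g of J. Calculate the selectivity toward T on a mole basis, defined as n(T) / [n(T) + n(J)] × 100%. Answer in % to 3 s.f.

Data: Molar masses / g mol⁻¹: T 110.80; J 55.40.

n(T) = 402 / 110.80 = 3.628 mol
n(J) = 135 / 55.40 = 2.437 mol
selectivity = 3.628/(3.628+2.437) × 100 = 59.82 %

59.8 %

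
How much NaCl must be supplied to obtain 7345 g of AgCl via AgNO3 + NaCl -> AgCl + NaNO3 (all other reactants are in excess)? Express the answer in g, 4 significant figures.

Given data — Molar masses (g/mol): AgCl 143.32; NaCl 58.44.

n(AgCl) = 7345 / 143.32 = 51.25 mol
n(NaCl) = (1/1) × 51.25 = 51.25 mol
mass = 51.25 × 58.44 = 2995 g

2995 g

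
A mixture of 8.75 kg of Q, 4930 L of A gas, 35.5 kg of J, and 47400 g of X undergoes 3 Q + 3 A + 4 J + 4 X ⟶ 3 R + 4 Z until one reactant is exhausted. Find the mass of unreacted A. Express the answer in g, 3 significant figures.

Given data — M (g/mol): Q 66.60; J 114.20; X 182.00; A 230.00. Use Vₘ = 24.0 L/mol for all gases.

n(Q) = 8.750×1000 / 66.60 = 131.4 mol
n(A) = 4930 / 24.0 = 205.4 mol
n(J) = 35.50×1000 / 114.20 = 310.9 mol
n(X) = 47400 / 182.00 = 260.4 mol
n/ν for Q = 131.4/3 = 43.80
n/ν for A = 205.4/3 = 68.47
n/ν for J = 310.9/4 = 77.73
n/ν for X = 260.4/4 = 65.10
Smallest n/ν is Q → limiting reagent.
A consumed = (3/3) × 131.4 = 131.4 mol
A remaining = 205.4 − 131.4 = 74.00 mol
mass = 74.00 × 230.00 = 17020 g

17000 g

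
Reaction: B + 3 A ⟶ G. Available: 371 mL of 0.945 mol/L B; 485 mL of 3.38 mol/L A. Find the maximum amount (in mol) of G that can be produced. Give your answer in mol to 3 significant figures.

0.351 mol

n(B) = 0.945 × 371.0/1000 = 0.3506 mol
n(A) = 3.38 × 485.0/1000 = 1.639 mol
n/ν for B = 0.3506/1 = 0.3506
n/ν for A = 1.639/3 = 0.5463
Smallest n/ν is B → limiting reagent.
n(G) = (1/1) × 0.3506 = 0.3506 mol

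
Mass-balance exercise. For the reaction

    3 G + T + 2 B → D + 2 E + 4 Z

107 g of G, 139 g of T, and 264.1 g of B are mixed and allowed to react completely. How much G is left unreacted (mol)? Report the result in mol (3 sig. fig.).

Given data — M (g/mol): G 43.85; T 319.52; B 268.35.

1.14 mol

n(G) = 107.0 / 43.85 = 2.440 mol
n(T) = 139.0 / 319.52 = 0.4350 mol
n(B) = 264.1 / 268.35 = 0.9842 mol
n/ν → G: 0.8133, T: 0.4350, B: 0.4921; T is limiting.
G consumed = (3/1) × 0.4350 = 1.305 mol
G remaining = 2.440 − 1.305 = 1.135 mol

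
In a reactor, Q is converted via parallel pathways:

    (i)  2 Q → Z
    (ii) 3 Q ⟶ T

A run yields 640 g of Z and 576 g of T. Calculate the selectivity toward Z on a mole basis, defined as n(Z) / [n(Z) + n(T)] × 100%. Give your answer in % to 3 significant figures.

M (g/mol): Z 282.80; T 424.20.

n(Z) = 640 / 282.80 = 2.263 mol
n(T) = 576 / 424.20 = 1.358 mol
selectivity = 2.263/(2.263+1.358) × 100 = 62.50 %

62.5 %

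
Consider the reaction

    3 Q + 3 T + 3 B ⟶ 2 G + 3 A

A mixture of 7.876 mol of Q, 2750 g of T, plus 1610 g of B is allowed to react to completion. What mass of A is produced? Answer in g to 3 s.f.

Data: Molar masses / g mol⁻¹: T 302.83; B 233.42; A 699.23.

n(Q) = 7.876 mol
n(T) = 2750 / 302.83 = 9.081 mol
n(B) = 1610 / 233.42 = 6.897 mol
n/ν → Q: 2.625, T: 3.027, B: 2.299; B is limiting.
n(A) = (3/3) × 6.897 = 6.897 mol
mass = 6.897 × 699.23 = 4823 g

4820 g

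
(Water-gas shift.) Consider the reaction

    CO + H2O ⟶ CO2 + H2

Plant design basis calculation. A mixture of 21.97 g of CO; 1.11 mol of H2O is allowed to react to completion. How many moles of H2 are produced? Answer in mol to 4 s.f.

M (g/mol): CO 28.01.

0.7844 mol

n(CO) = 21.97 / 28.01 = 0.7844 mol
n(H2O) = 1.110 mol
n/ν for CO = 0.7844/1 = 0.7844
n/ν for H2O = 1.110/1 = 1.110
Smallest n/ν is CO → limiting reagent.
n(H2) = (1/1) × 0.7844 = 0.7844 mol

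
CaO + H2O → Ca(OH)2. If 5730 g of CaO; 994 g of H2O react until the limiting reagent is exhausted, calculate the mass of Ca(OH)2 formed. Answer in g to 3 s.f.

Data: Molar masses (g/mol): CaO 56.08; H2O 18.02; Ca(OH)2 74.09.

4090 g

n(CaO) = 5730 / 56.08 = 102.2 mol
n(H2O) = 994.0 / 18.02 = 55.16 mol
n/ν for CaO = 102.2/1 = 102.2
n/ν for H2O = 55.16/1 = 55.16
Smallest n/ν is H2O → limiting reagent.
n(Ca(OH)2) = (1/1) × 55.16 = 55.16 mol
mass = 55.16 × 74.09 = 4087 g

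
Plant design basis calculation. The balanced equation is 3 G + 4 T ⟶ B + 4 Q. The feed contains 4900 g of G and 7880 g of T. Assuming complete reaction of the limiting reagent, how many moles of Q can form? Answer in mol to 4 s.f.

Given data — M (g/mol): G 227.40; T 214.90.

n(G) = 4900 / 227.40 = 21.55 mol
n(T) = 7880 / 214.90 = 36.67 mol
n/ν → G: 7.183, T: 9.168; G is limiting.
n(Q) = (4/3) × 21.55 = 28.73 mol

28.73 mol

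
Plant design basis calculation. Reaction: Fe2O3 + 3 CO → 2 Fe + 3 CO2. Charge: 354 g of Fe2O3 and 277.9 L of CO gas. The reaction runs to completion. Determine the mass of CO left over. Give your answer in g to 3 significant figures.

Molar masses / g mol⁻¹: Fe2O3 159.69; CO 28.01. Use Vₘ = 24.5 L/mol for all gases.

131 g

n(Fe2O3) = 354.0 / 159.69 = 2.217 mol
n(CO) = 277.9 / 24.5 = 11.34 mol
n/ν → Fe2O3: 2.217, CO: 3.780; Fe2O3 is limiting.
CO consumed = (3/1) × 2.217 = 6.651 mol
CO remaining = 11.34 − 6.651 = 4.689 mol
mass = 4.689 × 28.01 = 131.3 g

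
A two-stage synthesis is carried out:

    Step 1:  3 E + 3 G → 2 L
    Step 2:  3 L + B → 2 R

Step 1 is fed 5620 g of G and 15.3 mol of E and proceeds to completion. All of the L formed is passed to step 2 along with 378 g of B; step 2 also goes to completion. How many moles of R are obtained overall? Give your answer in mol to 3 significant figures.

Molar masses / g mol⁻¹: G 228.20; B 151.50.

Step 1:
n(G) = 5620 / 228.20 = 24.63 mol
n(E) = 15.30 mol
n/ν → G: 8.210, E: 5.100; E is limiting.
n(L) produced = (2/3) × 15.30 = 10.20 mol
Step 2:
n(L) available = 10.20 mol
n(B) = 378.0 / 151.50 = 2.495 mol
n/ν → L: 3.400, B: 2.495; B is limiting.
n(R) = (2/1) × 2.495 = 4.990 mol

4.99 mol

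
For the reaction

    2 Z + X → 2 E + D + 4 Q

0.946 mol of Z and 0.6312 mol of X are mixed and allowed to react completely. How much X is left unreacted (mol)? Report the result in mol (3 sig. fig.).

0.158 mol

n(Z) = 0.9460 mol
n(X) = 0.6312 mol
n/ν → Z: 0.4730, X: 0.6312; Z is limiting.
X consumed = (1/2) × 0.9460 = 0.4730 mol
X remaining = 0.6312 − 0.4730 = 0.1582 mol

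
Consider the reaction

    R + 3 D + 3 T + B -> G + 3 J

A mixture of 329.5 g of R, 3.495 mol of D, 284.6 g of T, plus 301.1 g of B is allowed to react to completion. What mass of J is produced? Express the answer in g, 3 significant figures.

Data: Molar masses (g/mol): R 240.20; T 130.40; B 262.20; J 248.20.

n(R) = 329.5 / 240.20 = 1.372 mol
n(D) = 3.495 mol
n(T) = 284.6 / 130.40 = 2.183 mol
n(B) = 301.1 / 262.20 = 1.148 mol
n/ν for R = 1.372/1 = 1.372
n/ν for D = 3.495/3 = 1.165
n/ν for T = 2.183/3 = 0.7277
n/ν for B = 1.148/1 = 1.148
Smallest n/ν is T → limiting reagent.
n(J) = (3/3) × 2.183 = 2.183 mol
mass = 2.183 × 248.20 = 541.8 g

542 g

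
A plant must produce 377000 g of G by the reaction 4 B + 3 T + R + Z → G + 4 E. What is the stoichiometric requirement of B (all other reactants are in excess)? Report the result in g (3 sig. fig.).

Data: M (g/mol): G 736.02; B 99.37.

n(G) = 377000 / 736.02 = 512.2 mol
n(B) = (4/1) × 512.2 = 2049 mol
mass = 2049 × 99.37 = 203600 g

204000 g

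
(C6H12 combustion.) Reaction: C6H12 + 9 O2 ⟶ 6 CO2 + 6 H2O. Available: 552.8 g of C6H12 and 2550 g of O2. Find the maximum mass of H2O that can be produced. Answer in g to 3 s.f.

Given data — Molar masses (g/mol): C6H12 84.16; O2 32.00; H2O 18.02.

n(C6H12) = 552.8 / 84.16 = 6.568 mol
n(O2) = 2550 / 32.00 = 79.69 mol
n/ν for C6H12 = 6.568/1 = 6.568
n/ν for O2 = 79.69/9 = 8.854
Smallest n/ν is C6H12 → limiting reagent.
n(H2O) = (6/1) × 6.568 = 39.41 mol
mass = 39.41 × 18.02 = 710.2 g

710 g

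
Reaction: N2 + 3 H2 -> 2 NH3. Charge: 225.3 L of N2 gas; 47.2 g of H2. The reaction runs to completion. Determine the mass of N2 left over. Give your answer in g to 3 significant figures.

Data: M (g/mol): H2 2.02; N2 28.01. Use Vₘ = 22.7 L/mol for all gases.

59.8 g

n(N2) = 225.3 / 22.7 = 9.925 mol
n(H2) = 47.20 / 2.02 = 23.37 mol
n/ν for N2 = 9.925/1 = 9.925
n/ν for H2 = 23.37/3 = 7.790
Smallest n/ν is H2 → limiting reagent.
N2 consumed = (1/3) × 23.37 = 7.790 mol
N2 remaining = 9.925 − 7.790 = 2.135 mol
mass = 2.135 × 28.01 = 59.80 g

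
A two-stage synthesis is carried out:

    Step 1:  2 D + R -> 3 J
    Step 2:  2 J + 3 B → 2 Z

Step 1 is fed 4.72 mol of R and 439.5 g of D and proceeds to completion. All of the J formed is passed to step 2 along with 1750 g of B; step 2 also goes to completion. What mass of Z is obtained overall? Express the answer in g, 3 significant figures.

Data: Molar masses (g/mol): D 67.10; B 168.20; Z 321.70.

Step 1:
n(R) = 4.720 mol
n(D) = 439.5 / 67.10 = 6.550 mol
n/ν for R = 4.720/1 = 4.720
n/ν for D = 6.550/2 = 3.275
Smallest n/ν is D → limiting reagent.
n(J) produced = (3/2) × 6.550 = 9.825 mol
Step 2:
n(J) available = 9.825 mol
n(B) = 1750 / 168.20 = 10.40 mol
n/ν for J = 9.825/2 = 4.913
n/ν for B = 10.40/3 = 3.467
Smallest n/ν is B → limiting reagent.
n(Z) = (2/3) × 10.40 = 6.933 mol
mass = 6.933 × 321.70 = 2230 g

2230 g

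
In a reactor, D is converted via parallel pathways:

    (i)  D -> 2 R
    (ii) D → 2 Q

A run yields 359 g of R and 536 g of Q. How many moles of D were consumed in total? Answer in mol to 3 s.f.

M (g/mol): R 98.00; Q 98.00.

n(R) = 359 / 98.00 = 3.663 mol
n(Q) = 536 / 98.00 = 5.469 mol
n(D) via (i) = (1/2)×3.663 = 1.832 mol
n(D) via (ii) = (1/2)×5.469 = 2.735 mol
total n(D) = 1.832 + 2.735 = 4.567 mol

4.57 mol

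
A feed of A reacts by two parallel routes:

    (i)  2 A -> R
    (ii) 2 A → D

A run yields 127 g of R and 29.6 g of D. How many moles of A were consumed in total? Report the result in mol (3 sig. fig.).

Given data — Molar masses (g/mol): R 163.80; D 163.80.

1.91 mol

n(R) = 127 / 163.80 = 0.7753 mol
n(D) = 29.6 / 163.80 = 0.1807 mol
n(A) via (i) = (2/1)×0.7753 = 1.551 mol
n(A) via (ii) = (2/1)×0.1807 = 0.3614 mol
total n(A) = 1.551 + 0.3614 = 1.912 mol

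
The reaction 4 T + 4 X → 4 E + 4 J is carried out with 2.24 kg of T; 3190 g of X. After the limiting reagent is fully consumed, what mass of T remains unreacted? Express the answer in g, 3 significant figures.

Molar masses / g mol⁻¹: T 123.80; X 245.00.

628 g

n(T) = 2.240×1000 / 123.80 = 18.09 mol
n(X) = 3190 / 245.00 = 13.02 mol
n/ν → T: 4.523, X: 3.255; X is limiting.
T consumed = (4/4) × 13.02 = 13.02 mol
T remaining = 18.09 − 13.02 = 5.070 mol
mass = 5.070 × 123.80 = 627.7 g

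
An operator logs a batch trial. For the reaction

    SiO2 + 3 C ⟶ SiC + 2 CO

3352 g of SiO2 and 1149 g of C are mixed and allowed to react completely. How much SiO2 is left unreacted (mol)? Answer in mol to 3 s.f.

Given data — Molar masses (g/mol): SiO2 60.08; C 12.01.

23.9 mol

n(SiO2) = 3352 / 60.08 = 55.79 mol
n(C) = 1149 / 12.01 = 95.67 mol
n/ν for SiO2 = 55.79/1 = 55.79
n/ν for C = 95.67/3 = 31.89
Smallest n/ν is C → limiting reagent.
SiO2 consumed = (1/3) × 95.67 = 31.89 mol
SiO2 remaining = 55.79 − 31.89 = 23.90 mol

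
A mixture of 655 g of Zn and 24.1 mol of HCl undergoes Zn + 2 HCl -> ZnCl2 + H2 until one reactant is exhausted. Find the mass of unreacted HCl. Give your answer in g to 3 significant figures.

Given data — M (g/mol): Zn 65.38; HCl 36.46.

n(Zn) = 655.0 / 65.38 = 10.02 mol
n(HCl) = 24.10 mol
n/ν for Zn = 10.02/1 = 10.02
n/ν for HCl = 24.10/2 = 12.05
Smallest n/ν is Zn → limiting reagent.
HCl consumed = (2/1) × 10.02 = 20.04 mol
HCl remaining = 24.10 − 20.04 = 4.060 mol
mass = 4.060 × 36.46 = 148.0 g

148 g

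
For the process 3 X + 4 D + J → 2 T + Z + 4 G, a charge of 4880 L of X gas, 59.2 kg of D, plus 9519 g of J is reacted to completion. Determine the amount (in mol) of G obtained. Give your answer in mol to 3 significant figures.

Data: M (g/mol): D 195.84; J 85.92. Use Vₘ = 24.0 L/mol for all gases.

271 mol

n(X) = 4880 / 24.0 = 203.3 mol
n(D) = 59.20×1000 / 195.84 = 302.3 mol
n(J) = 9519 / 85.92 = 110.8 mol
n/ν for X = 203.3/3 = 67.77
n/ν for D = 302.3/4 = 75.58
n/ν for J = 110.8/1 = 110.8
Smallest n/ν is X → limiting reagent.
n(G) = (4/3) × 203.3 = 271.1 mol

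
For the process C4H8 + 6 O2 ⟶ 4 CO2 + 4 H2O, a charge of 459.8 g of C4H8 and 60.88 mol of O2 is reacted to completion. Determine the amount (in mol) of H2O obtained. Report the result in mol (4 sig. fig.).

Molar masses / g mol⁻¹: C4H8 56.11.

n(C4H8) = 459.8 / 56.11 = 8.195 mol
n(O2) = 60.88 mol
n/ν for C4H8 = 8.195/1 = 8.195
n/ν for O2 = 60.88/6 = 10.15
Smallest n/ν is C4H8 → limiting reagent.
n(H2O) = (4/1) × 8.195 = 32.78 mol

32.78 mol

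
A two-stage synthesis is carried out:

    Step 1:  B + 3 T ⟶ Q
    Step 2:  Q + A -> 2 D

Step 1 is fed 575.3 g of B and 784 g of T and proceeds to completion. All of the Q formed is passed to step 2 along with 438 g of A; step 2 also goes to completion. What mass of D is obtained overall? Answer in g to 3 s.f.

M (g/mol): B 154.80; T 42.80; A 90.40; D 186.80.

1390 g

Step 1:
n(B) = 575.3 / 154.80 = 3.716 mol
n(T) = 784.0 / 42.80 = 18.32 mol
n/ν → B: 3.716, T: 6.107; B is limiting.
n(Q) produced = (1/1) × 3.716 = 3.716 mol
Step 2:
n(Q) available = 3.716 mol
n(A) = 438.0 / 90.40 = 4.845 mol
n/ν → Q: 3.716, A: 4.845; Q is limiting.
n(D) = (2/1) × 3.716 = 7.432 mol
mass = 7.432 × 186.80 = 1388 g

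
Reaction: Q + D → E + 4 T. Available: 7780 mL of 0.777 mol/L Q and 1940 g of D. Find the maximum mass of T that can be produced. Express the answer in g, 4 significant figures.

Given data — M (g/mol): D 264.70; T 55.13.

1333 g

n(Q) = 0.777 × 7780/1000 = 6.045 mol
n(D) = 1940 / 264.70 = 7.329 mol
n/ν for Q = 6.045/1 = 6.045
n/ν for D = 7.329/1 = 7.329
Smallest n/ν is Q → limiting reagent.
n(T) = (4/1) × 6.045 = 24.18 mol
mass = 24.18 × 55.13 = 1333 g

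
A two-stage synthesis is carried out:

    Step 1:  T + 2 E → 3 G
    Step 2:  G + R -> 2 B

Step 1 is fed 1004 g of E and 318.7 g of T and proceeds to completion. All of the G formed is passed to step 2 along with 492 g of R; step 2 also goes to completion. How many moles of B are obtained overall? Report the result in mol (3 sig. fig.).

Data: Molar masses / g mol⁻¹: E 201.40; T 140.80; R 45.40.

Step 1:
n(E) = 1004 / 201.40 = 4.985 mol
n(T) = 318.7 / 140.80 = 2.263 mol
n/ν → E: 2.493, T: 2.263; T is limiting.
n(G) produced = (3/1) × 2.263 = 6.789 mol
Step 2:
n(G) available = 6.789 mol
n(R) = 492.0 / 45.40 = 10.84 mol
n/ν → G: 6.789, R: 10.84; G is limiting.
n(B) = (2/1) × 6.789 = 13.58 mol

13.6 mol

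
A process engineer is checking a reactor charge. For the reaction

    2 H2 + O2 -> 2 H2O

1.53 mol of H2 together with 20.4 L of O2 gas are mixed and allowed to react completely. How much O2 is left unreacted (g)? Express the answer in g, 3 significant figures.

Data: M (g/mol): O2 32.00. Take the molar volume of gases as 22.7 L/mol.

4.28 g

n(H2) = 1.530 mol
n(O2) = 20.40 / 22.7 = 0.8987 mol
n/ν → H2: 0.7650, O2: 0.8987; H2 is limiting.
O2 consumed = (1/2) × 1.530 = 0.7650 mol
O2 remaining = 0.8987 − 0.7650 = 0.1337 mol
mass = 0.1337 × 32.00 = 4.278 g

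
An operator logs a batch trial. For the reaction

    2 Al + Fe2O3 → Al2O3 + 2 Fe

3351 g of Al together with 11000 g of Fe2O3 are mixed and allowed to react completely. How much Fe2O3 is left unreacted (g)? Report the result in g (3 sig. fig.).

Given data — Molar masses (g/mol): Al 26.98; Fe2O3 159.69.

1080 g

n(Al) = 3351 / 26.98 = 124.2 mol
n(Fe2O3) = 11000 / 159.69 = 68.88 mol
n/ν for Al = 124.2/2 = 62.10
n/ν for Fe2O3 = 68.88/1 = 68.88
Smallest n/ν is Al → limiting reagent.
Fe2O3 consumed = (1/2) × 124.2 = 62.10 mol
Fe2O3 remaining = 68.88 − 62.10 = 6.780 mol
mass = 6.780 × 159.69 = 1083 g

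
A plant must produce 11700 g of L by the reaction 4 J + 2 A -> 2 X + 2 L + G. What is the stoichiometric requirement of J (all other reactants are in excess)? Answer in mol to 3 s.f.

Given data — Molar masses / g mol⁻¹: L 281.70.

83.1 mol

n(L) = 11700 / 281.70 = 41.53 mol
n(J) = (4/2) × 41.53 = 83.06 mol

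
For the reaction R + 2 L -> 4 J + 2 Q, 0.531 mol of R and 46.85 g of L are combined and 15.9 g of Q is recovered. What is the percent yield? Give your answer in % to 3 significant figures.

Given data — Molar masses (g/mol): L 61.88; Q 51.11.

41.1 %

n(R) = 0.5310 mol
n(L) = 46.85 / 61.88 = 0.7571 mol
n/ν for R = 0.5310/1 = 0.5310
n/ν for L = 0.7571/2 = 0.3786
Smallest n/ν is L → limiting reagent.
theoretical n(Q) = (2/2) × 0.7571 = 0.7571 mol → 38.70 g
% yield = 15.9 / 38.70 × 100 = 41.09 %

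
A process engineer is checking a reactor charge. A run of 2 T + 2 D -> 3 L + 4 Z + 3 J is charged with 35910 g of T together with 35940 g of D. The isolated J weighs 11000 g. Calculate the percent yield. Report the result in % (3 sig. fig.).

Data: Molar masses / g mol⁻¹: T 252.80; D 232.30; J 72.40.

n(T) = 35910 / 252.80 = 142.0 mol
n(D) = 35940 / 232.30 = 154.7 mol
n/ν → T: 71.00, D: 77.35; T is limiting.
theoretical n(J) = (3/2) × 142.0 = 213.0 mol → 15420 g
% yield = 11000 / 15420 × 100 = 71.34 %

71.3 %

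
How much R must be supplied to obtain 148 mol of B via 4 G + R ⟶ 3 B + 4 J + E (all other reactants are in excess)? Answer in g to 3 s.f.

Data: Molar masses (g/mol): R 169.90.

n(B) = 148.0 mol
n(R) = (1/3) × 148.0 = 49.33 mol
mass = 49.33 × 169.90 = 8381 g

8380 g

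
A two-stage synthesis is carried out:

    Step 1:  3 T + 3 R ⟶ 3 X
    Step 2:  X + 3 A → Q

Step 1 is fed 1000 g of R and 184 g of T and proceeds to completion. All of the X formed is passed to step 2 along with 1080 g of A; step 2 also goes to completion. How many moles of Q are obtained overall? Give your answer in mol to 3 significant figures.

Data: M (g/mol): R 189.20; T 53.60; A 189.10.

1.90 mol

Step 1:
n(R) = 1000 / 189.20 = 5.285 mol
n(T) = 184.0 / 53.60 = 3.433 mol
n/ν → R: 1.762, T: 1.144; T is limiting.
n(X) produced = (3/3) × 3.433 = 3.433 mol
Step 2:
n(X) available = 3.433 mol
n(A) = 1080 / 189.10 = 5.711 mol
n/ν → X: 3.433, A: 1.904; A is limiting.
n(Q) = (1/3) × 5.711 = 1.904 mol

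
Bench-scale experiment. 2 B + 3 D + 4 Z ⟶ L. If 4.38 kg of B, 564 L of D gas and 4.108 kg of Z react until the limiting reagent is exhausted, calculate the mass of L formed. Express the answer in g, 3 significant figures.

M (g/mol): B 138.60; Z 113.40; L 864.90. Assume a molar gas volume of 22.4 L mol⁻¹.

n(B) = 4.380×1000 / 138.60 = 31.60 mol
n(D) = 564.0 / 22.4 = 25.18 mol
n(Z) = 4.108×1000 / 113.40 = 36.23 mol
n/ν for B = 31.60/2 = 15.80
n/ν for D = 25.18/3 = 8.393
n/ν for Z = 36.23/4 = 9.058
Smallest n/ν is D → limiting reagent.
n(L) = (1/3) × 25.18 = 8.393 mol
mass = 8.393 × 864.90 = 7259 g

7260 g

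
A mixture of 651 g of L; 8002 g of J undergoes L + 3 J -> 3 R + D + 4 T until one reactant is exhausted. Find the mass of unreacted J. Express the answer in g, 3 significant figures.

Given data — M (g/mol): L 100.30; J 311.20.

1940 g

n(L) = 651.0 / 100.30 = 6.491 mol
n(J) = 8002 / 311.20 = 25.71 mol
n/ν for L = 6.491/1 = 6.491
n/ν for J = 25.71/3 = 8.570
Smallest n/ν is L → limiting reagent.
J consumed = (3/1) × 6.491 = 19.47 mol
J remaining = 25.71 − 19.47 = 6.240 mol
mass = 6.240 × 311.20 = 1942 g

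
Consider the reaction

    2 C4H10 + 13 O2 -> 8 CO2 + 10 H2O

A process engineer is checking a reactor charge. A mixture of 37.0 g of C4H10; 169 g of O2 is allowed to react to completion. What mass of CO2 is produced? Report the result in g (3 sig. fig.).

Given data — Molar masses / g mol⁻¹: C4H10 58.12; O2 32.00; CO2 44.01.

n(C4H10) = 37.00 / 58.12 = 0.6366 mol
n(O2) = 169.0 / 32.00 = 5.281 mol
n/ν for C4H10 = 0.6366/2 = 0.3183
n/ν for O2 = 5.281/13 = 0.4062
Smallest n/ν is C4H10 → limiting reagent.
n(CO2) = (8/2) × 0.6366 = 2.546 mol
mass = 2.546 × 44.01 = 112.0 g

112 g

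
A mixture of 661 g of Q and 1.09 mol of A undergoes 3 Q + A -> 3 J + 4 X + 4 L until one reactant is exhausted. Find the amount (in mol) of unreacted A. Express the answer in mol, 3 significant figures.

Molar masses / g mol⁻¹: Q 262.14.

n(Q) = 661.0 / 262.14 = 2.522 mol
n(A) = 1.090 mol
n/ν for Q = 2.522/3 = 0.8407
n/ν for A = 1.090/1 = 1.090
Smallest n/ν is Q → limiting reagent.
A consumed = (1/3) × 2.522 = 0.8407 mol
A remaining = 1.090 − 0.8407 = 0.2493 mol

0.249 mol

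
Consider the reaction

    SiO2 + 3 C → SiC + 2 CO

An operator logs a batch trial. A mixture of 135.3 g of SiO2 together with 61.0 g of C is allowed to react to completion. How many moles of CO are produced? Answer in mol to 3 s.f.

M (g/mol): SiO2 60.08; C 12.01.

3.39 mol

n(SiO2) = 135.3 / 60.08 = 2.252 mol
n(C) = 61.00 / 12.01 = 5.079 mol
n/ν for SiO2 = 2.252/1 = 2.252
n/ν for C = 5.079/3 = 1.693
Smallest n/ν is C → limiting reagent.
n(CO) = (2/3) × 5.079 = 3.386 mol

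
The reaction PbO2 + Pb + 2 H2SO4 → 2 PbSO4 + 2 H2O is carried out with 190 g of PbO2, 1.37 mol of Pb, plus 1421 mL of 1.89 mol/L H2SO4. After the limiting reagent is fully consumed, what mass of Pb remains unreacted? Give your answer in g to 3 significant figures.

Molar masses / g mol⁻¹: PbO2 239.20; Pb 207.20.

119 g

n(PbO2) = 190.0 / 239.20 = 0.7943 mol
n(Pb) = 1.370 mol
n(H2SO4) = 1.89 × 1421/1000 = 2.686 mol
n/ν → PbO2: 0.7943, Pb: 1.370, H2SO4: 1.343; PbO2 is limiting.
Pb consumed = (1/1) × 0.7943 = 0.7943 mol
Pb remaining = 1.370 − 0.7943 = 0.5757 mol
mass = 0.5757 × 207.20 = 119.3 g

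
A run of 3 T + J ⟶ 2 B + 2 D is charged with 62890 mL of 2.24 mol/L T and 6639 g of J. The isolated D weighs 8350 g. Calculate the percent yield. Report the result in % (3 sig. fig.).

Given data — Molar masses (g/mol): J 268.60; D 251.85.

n(T) = 2.24 × 62890/1000 = 140.9 mol
n(J) = 6639 / 268.60 = 24.72 mol
n/ν for T = 140.9/3 = 46.97
n/ν for J = 24.72/1 = 24.72
Smallest n/ν is J → limiting reagent.
theoretical n(D) = (2/1) × 24.72 = 49.44 mol → 12450 g
% yield = 8350 / 12450 × 100 = 67.07 %

67.1 %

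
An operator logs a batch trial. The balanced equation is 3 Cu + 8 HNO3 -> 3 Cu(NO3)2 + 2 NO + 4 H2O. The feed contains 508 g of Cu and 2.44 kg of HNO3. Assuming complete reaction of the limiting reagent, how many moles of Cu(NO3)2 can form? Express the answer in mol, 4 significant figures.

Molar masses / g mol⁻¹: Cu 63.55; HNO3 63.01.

n(Cu) = 508.0 / 63.55 = 7.994 mol
n(HNO3) = 2.440×1000 / 63.01 = 38.72 mol
n/ν for Cu = 7.994/3 = 2.665
n/ν for HNO3 = 38.72/8 = 4.840
Smallest n/ν is Cu → limiting reagent.
n(Cu(NO3)2) = (3/3) × 7.994 = 7.994 mol

7.994 mol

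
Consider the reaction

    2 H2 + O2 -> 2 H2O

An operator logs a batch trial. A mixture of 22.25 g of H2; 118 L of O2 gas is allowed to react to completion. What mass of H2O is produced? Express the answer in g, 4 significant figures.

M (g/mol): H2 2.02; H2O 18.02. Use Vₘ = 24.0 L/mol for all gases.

177.2 g

n(H2) = 22.25 / 2.02 = 11.01 mol
n(O2) = 118.0 / 24.0 = 4.917 mol
n/ν for H2 = 11.01/2 = 5.505
n/ν for O2 = 4.917/1 = 4.917
Smallest n/ν is O2 → limiting reagent.
n(H2O) = (2/1) × 4.917 = 9.834 mol
mass = 9.834 × 18.02 = 177.2 g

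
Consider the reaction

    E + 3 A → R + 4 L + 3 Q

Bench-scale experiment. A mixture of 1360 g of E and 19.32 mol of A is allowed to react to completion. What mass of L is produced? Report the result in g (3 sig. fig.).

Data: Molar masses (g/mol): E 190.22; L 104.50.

n(E) = 1360 / 190.22 = 7.150 mol
n(A) = 19.32 mol
n/ν → E: 7.150, A: 6.440; A is limiting.
n(L) = (4/3) × 19.32 = 25.76 mol
mass = 25.76 × 104.50 = 2692 g

2690 g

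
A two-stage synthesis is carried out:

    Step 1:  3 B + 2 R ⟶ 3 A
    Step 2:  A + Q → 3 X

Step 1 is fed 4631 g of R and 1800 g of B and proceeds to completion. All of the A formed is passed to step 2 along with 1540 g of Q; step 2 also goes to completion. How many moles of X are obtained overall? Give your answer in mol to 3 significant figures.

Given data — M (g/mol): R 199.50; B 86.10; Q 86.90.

53.2 mol

Step 1:
n(R) = 4631 / 199.50 = 23.21 mol
n(B) = 1800 / 86.10 = 20.91 mol
n/ν → R: 11.61, B: 6.970; B is limiting.
n(A) produced = (3/3) × 20.91 = 20.91 mol
Step 2:
n(A) available = 20.91 mol
n(Q) = 1540 / 86.90 = 17.72 mol
n/ν → A: 20.91, Q: 17.72; Q is limiting.
n(X) = (3/1) × 17.72 = 53.16 mol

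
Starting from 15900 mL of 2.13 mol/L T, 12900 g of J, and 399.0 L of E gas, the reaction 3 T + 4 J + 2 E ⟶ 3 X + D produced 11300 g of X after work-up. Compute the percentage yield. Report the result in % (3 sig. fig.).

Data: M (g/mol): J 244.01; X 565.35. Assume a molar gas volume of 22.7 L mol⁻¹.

75.8 %

n(T) = 2.13 × 15900/1000 = 33.87 mol
n(J) = 12900 / 244.01 = 52.87 mol
n(E) = 399.0 / 22.7 = 17.58 mol
n/ν for T = 33.87/3 = 11.29
n/ν for J = 52.87/4 = 13.22
n/ν for E = 17.58/2 = 8.790
Smallest n/ν is E → limiting reagent.
theoretical n(X) = (3/2) × 17.58 = 26.37 mol → 14910 g
% yield = 11300 / 14910 × 100 = 75.79 %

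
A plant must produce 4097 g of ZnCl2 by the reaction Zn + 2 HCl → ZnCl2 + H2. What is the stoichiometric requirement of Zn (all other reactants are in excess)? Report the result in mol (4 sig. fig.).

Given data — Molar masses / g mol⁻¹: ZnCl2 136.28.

n(ZnCl2) = 4097 / 136.28 = 30.06 mol
n(Zn) = (1/1) × 30.06 = 30.06 mol

30.06 mol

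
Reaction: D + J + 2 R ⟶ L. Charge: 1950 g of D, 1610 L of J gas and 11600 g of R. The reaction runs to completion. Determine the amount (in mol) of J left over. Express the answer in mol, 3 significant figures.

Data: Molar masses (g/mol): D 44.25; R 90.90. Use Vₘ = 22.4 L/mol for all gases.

27.8 mol

n(D) = 1950 / 44.25 = 44.07 mol
n(J) = 1610 / 22.4 = 71.88 mol
n(R) = 11600 / 90.90 = 127.6 mol
n/ν for D = 44.07/1 = 44.07
n/ν for J = 71.88/1 = 71.88
n/ν for R = 127.6/2 = 63.80
Smallest n/ν is D → limiting reagent.
J consumed = (1/1) × 44.07 = 44.07 mol
J remaining = 71.88 − 44.07 = 27.81 mol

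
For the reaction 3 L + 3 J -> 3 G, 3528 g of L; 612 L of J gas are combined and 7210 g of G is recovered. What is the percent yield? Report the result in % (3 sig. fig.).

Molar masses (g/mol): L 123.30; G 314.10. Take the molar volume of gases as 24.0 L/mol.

n(L) = 3528 / 123.30 = 28.61 mol
n(J) = 612.0 / 24.0 = 25.50 mol
n/ν for L = 28.61/3 = 9.537
n/ν for J = 25.50/3 = 8.500
Smallest n/ν is J → limiting reagent.
theoretical n(G) = (3/3) × 25.50 = 25.50 mol → 8010 g
% yield = 7210 / 8010 × 100 = 90.01 %

90.0 %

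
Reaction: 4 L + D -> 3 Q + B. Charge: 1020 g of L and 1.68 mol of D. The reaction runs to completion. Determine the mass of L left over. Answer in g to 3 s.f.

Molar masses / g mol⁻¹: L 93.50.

n(L) = 1020 / 93.50 = 10.91 mol
n(D) = 1.680 mol
n/ν for L = 10.91/4 = 2.728
n/ν for D = 1.680/1 = 1.680
Smallest n/ν is D → limiting reagent.
L consumed = (4/1) × 1.680 = 6.720 mol
L remaining = 10.91 − 6.720 = 4.190 mol
mass = 4.190 × 93.50 = 391.8 g

392 g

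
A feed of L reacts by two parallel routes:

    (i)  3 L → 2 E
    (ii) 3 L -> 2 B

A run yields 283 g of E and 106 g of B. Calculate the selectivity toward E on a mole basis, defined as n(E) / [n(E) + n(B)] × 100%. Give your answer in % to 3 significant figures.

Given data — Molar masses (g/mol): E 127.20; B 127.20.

n(E) = 283 / 127.20 = 2.225 mol
n(B) = 106 / 127.20 = 0.8333 mol
selectivity = 2.225/(2.225+0.8333) × 100 = 72.75 %

72.8 %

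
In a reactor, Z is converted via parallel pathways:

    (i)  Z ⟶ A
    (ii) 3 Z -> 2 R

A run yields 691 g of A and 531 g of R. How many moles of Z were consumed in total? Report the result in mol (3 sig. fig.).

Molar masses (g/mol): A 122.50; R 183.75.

9.98 mol

n(A) = 691 / 122.50 = 5.641 mol
n(R) = 531 / 183.75 = 2.890 mol
n(Z) via (i) = (1/1)×5.641 = 5.641 mol
n(Z) via (ii) = (3/2)×2.890 = 4.335 mol
total n(Z) = 5.641 + 4.335 = 9.976 mol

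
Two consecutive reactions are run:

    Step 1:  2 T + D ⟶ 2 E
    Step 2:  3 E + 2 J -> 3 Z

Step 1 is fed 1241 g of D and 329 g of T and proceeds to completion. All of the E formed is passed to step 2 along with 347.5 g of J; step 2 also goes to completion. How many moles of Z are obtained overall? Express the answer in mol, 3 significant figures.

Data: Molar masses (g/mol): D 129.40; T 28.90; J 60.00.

8.69 mol

Step 1:
n(D) = 1241 / 129.40 = 9.590 mol
n(T) = 329.0 / 28.90 = 11.38 mol
n/ν for D = 9.590/1 = 9.590
n/ν for T = 11.38/2 = 5.690
Smallest n/ν is T → limiting reagent.
n(E) produced = (2/2) × 11.38 = 11.38 mol
Step 2:
n(E) available = 11.38 mol
n(J) = 347.5 / 60.00 = 5.792 mol
n/ν for E = 11.38/3 = 3.793
n/ν for J = 5.792/2 = 2.896
Smallest n/ν is J → limiting reagent.
n(Z) = (3/2) × 5.792 = 8.688 mol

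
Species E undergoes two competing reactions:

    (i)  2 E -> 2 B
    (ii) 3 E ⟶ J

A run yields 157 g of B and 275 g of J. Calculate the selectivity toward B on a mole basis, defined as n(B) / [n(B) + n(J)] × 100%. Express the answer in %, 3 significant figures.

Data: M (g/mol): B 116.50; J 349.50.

n(B) = 157 / 116.50 = 1.348 mol
n(J) = 275 / 349.50 = 0.7868 mol
selectivity = 1.348/(1.348+0.7868) × 100 = 63.14 %

63.1 %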